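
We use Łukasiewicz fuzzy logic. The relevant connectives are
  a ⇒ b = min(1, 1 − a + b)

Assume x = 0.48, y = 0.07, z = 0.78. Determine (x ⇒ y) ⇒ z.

1.00

x ⇒ y = min(1, 1 − 0.48 + 0.07) = min(1, 0.59) = 0.59
(x ⇒ y) ⇒ z = min(1, 1 − 0.59 + 0.78) = min(1, 1.19) = 1.00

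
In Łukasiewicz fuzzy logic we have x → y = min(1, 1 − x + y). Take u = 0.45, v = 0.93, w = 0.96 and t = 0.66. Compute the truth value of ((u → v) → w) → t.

u → v = min(1, 1 − 0.45 + 0.93) = min(1, 1.48) = 1.00
(u → v) → w = min(1, 1 − 1.00 + 0.96) = min(1, 0.96) = 0.96
((u → v) → w) → t = min(1, 1 − 0.96 + 0.66) = min(1, 0.70) = 0.70

0.70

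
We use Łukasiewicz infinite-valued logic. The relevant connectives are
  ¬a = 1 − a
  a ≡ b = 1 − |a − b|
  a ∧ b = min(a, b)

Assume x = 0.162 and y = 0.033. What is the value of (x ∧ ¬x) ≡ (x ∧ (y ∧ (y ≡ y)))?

0.871

¬x = 1 − 0.162 = 0.838
x ∧ ¬x = min(0.162, 0.838) = 0.162
y ≡ y = 1 − |0.033 − 0.033| = 1 − 0.000 = 1.000
y ∧ (y ≡ y) = min(0.033, 1.000) = 0.033
x ∧ (y ∧ (y ≡ y)) = min(0.162, 0.033) = 0.033
(x ∧ ¬x) ≡ (x ∧ (y ∧ (y ≡ y))) = 1 − |0.162 − 0.033| = 1 − 0.129 = 0.871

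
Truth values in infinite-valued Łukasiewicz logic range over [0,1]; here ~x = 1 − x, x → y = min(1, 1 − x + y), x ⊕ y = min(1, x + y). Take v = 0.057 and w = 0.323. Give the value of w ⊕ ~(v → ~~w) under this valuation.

0.323

~w = 1 − 0.323 = 0.677
~~w = 1 − 0.677 = 0.323
v → ~~w = min(1, 1 − 0.057 + 0.323) = min(1, 1.266) = 1.000
~(v → ~~w) = 1 − 1.000 = 0.000
w ⊕ ~(v → ~~w) = min(1, 0.323 + 0.000) = min(1, 0.323) = 0.323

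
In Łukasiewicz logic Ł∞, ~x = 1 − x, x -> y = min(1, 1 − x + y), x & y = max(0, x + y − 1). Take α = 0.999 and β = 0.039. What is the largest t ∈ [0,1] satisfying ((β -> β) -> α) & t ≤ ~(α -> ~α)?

β -> β = min(1, 1 − 0.039 + 0.039) = min(1, 1.000) = 1.000
(β -> β) -> α = min(1, 1 − 1.000 + 0.999) = min(1, 0.999) = 0.999
So the left factor is (β -> β) -> α = 0.999.
~α = 1 − 0.999 = 0.001
α -> ~α = min(1, 1 − 0.999 + 0.001) = min(1, 0.002) = 0.002
~(α -> ~α) = 1 − 0.002 = 0.998
So the right-hand bound is ~(α -> ~α) = 0.998.
The residuum of the Łukasiewicz t-norm gives the supremum: min(1, 1 − 0.999 + 0.998).
1 − 0.999 + 0.998 = 0.999, so t = min(1, 0.999) = 0.999.
Check: 0.999 & 0.999 = max(0, 0.998) = 0.998 ≤ 0.998.

0.999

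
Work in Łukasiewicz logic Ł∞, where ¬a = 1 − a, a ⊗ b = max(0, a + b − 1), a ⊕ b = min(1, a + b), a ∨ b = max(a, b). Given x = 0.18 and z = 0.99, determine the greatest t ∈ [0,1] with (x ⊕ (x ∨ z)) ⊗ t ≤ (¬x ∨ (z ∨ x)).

x ∨ z = max(0.18, 0.99) = 0.99
x ⊕ (x ∨ z) = min(1, 0.18 + 0.99) = min(1, 1.17) = 1.00
So the left factor is x ⊕ (x ∨ z) = 1.00.
¬x = 1 − 0.18 = 0.82
z ∨ x = max(0.99, 0.18) = 0.99
¬x ∨ (z ∨ x) = max(0.82, 0.99) = 0.99
So the right-hand bound is ¬x ∨ (z ∨ x) = 0.99.
The residuum of the Łukasiewicz t-norm gives the supremum: min(1, 1 − 1.00 + 0.99).
1 − 1.00 + 0.99 = 0.99, so t = min(1, 0.99) = 0.99.
Check: 1.00 ⊗ 0.99 = max(0, 0.99) = 0.99 ≤ 0.99.

0.99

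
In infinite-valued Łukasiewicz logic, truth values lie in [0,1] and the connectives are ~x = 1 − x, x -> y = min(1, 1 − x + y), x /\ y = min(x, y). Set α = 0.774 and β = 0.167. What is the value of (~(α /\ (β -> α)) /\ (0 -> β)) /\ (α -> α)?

0.226

β -> α = min(1, 1 − 0.167 + 0.774) = min(1, 1.607) = 1.000
α /\ (β -> α) = min(0.774, 1.000) = 0.774
~(α /\ (β -> α)) = 1 − 0.774 = 0.226
0 -> β = min(1, 1 − 0.000 + 0.167) = min(1, 1.167) = 1.000
~(α /\ (β -> α)) /\ (0 -> β) = min(0.226, 1.000) = 0.226
α -> α = min(1, 1 − 0.774 + 0.774) = min(1, 1.000) = 1.000
(~(α /\ (β -> α)) /\ (0 -> β)) /\ (α -> α) = min(0.226, 1.000) = 0.226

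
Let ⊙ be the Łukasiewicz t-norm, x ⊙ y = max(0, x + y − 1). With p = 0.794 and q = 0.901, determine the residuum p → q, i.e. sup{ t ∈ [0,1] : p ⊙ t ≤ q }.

The residuum of the Łukasiewicz t-norm gives the supremum: min(1, 1 − 0.794 + 0.901).
1 − 0.794 + 0.901 = 1.107, so t = min(1, 1.107) = 1.000.
Check: 0.794 ⊙ 1.000 = max(0, 0.794) = 0.794 ≤ 0.901.

1.000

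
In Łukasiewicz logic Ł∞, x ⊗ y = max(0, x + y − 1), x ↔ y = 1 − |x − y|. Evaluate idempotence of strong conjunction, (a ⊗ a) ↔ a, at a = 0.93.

a ⊗ a = max(0, 0.93 + 0.93 − 1) = max(0, 0.86) = 0.86
(a ⊗ a) ↔ a = 1 − |0.86 − 0.93| = 1 − 0.07 = 0.93
(The value 0.93 < 1 shows this instance is not satisfied; fails in Ł∞ since a ⊗ a = max(0, 2a−1) ≠ a in general.)

0.93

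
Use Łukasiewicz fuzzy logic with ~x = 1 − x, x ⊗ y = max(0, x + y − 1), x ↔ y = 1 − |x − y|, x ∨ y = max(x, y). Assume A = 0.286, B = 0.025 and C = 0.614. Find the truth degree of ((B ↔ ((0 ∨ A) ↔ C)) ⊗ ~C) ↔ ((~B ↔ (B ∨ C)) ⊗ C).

0 ∨ A = max(0.000, 0.286) = 0.286
(0 ∨ A) ↔ C = 1 − |0.286 − 0.614| = 1 − 0.328 = 0.672
B ↔ ((0 ∨ A) ↔ C) = 1 − |0.025 − 0.672| = 1 − 0.647 = 0.353
~C = 1 − 0.614 = 0.386
(B ↔ ((0 ∨ A) ↔ C)) ⊗ ~C = max(0, 0.353 + 0.386 − 1) = max(0, -0.261) = 0.000
~B = 1 − 0.025 = 0.975
B ∨ C = max(0.025, 0.614) = 0.614
~B ↔ (B ∨ C) = 1 − |0.975 − 0.614| = 1 − 0.361 = 0.639
(~B ↔ (B ∨ C)) ⊗ C = max(0, 0.639 + 0.614 − 1) = max(0, 0.253) = 0.253
((B ↔ ((0 ∨ A) ↔ C)) ⊗ ~C) ↔ ((~B ↔ (B ∨ C)) ⊗ C) = 1 − |0.000 − 0.253| = 1 − 0.253 = 0.747

0.747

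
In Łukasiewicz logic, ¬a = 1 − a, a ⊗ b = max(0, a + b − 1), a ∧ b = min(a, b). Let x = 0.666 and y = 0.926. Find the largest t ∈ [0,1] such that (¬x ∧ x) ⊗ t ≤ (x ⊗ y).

1.000

¬x = 1 − 0.666 = 0.334
¬x ∧ x = min(0.334, 0.666) = 0.334
So the left factor is ¬x ∧ x = 0.334.
x ⊗ y = max(0, 0.666 + 0.926 − 1) = max(0, 0.592) = 0.592
So the right-hand bound is x ⊗ y = 0.592.
The residuum of the Łukasiewicz t-norm gives the supremum: min(1, 1 − 0.334 + 0.592).
1 − 0.334 + 0.592 = 1.258, so t = min(1, 1.258) = 1.000.
Check: 0.334 ⊗ 1.000 = max(0, 0.334) = 0.334 ≤ 0.592.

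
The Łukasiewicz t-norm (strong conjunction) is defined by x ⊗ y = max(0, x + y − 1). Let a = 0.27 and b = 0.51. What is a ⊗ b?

a ⊗ b = max(0, 0.27 + 0.51 − 1) = max(0, -0.22) = 0.00
For comparison, the Gödel (minimum) t-norm min(x, y) would give 0.27.

0.00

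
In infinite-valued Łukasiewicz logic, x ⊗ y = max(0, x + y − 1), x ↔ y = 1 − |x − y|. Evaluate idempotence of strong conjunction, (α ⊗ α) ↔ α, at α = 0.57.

0.57

α ⊗ α = max(0, 0.57 + 0.57 − 1) = max(0, 0.14) = 0.14
(α ⊗ α) ↔ α = 1 − |0.14 − 0.57| = 1 − 0.43 = 0.57
(The value 0.57 < 1 shows this instance is not satisfied; fails in Ł∞ since a ⊗ a = max(0, 2a−1) ≠ a in general.)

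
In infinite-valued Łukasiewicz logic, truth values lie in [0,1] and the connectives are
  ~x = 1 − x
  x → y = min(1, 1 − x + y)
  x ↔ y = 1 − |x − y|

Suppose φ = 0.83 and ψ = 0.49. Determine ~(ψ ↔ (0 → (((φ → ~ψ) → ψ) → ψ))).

~ψ = 1 − 0.49 = 0.51
φ → ~ψ = min(1, 1 − 0.83 + 0.51) = min(1, 0.68) = 0.68
(φ → ~ψ) → ψ = min(1, 1 − 0.68 + 0.49) = min(1, 0.81) = 0.81
((φ → ~ψ) → ψ) → ψ = min(1, 1 − 0.81 + 0.49) = min(1, 0.68) = 0.68
0 → (((φ → ~ψ) → ψ) → ψ) = min(1, 1 − 0.00 + 0.68) = min(1, 1.68) = 1.00
ψ ↔ (0 → (((φ → ~ψ) → ψ) → ψ)) = 1 − |0.49 − 1.00| = 1 − 0.51 = 0.49
~(ψ ↔ (0 → (((φ → ~ψ) → ψ) → ψ))) = 1 − 0.49 = 0.51

0.51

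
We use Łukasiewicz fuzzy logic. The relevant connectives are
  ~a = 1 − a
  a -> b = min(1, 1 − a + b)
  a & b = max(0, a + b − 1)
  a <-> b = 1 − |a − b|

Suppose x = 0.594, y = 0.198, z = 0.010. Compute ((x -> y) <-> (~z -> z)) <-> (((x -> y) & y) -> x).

x -> y = min(1, 1 − 0.594 + 0.198) = min(1, 0.604) = 0.604
~z = 1 − 0.010 = 0.990
~z -> z = min(1, 1 − 0.990 + 0.010) = min(1, 0.020) = 0.020
(x -> y) <-> (~z -> z) = 1 − |0.604 − 0.020| = 1 − 0.584 = 0.416
(x -> y) & y = max(0, 0.604 + 0.198 − 1) = max(0, -0.198) = 0.000
((x -> y) & y) -> x = min(1, 1 − 0.000 + 0.594) = min(1, 1.594) = 1.000
((x -> y) <-> (~z -> z)) <-> (((x -> y) & y) -> x) = 1 − |0.416 − 1.000| = 1 − 0.584 = 0.416

0.416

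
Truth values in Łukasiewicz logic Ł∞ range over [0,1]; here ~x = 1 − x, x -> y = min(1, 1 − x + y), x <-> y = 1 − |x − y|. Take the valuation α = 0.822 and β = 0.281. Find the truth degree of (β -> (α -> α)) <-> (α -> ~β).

0.897

α -> α = min(1, 1 − 0.822 + 0.822) = min(1, 1.000) = 1.000
β -> (α -> α) = min(1, 1 − 0.281 + 1.000) = min(1, 1.719) = 1.000
~β = 1 − 0.281 = 0.719
α -> ~β = min(1, 1 − 0.822 + 0.719) = min(1, 0.897) = 0.897
(β -> (α -> α)) <-> (α -> ~β) = 1 − |1.000 − 0.897| = 1 − 0.103 = 0.897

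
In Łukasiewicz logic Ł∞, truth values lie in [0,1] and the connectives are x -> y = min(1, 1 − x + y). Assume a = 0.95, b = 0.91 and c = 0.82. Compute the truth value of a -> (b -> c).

b -> c = min(1, 1 − 0.91 + 0.82) = min(1, 0.91) = 0.91
a -> (b -> c) = min(1, 1 − 0.95 + 0.91) = min(1, 0.96) = 0.96

0.96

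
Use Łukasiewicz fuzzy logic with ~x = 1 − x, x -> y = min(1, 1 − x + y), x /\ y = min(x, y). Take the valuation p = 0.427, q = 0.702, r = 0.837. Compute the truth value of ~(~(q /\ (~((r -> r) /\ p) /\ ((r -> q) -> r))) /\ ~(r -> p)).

r -> r = min(1, 1 − 0.837 + 0.837) = min(1, 1.000) = 1.000
(r -> r) /\ p = min(1.000, 0.427) = 0.427
~((r -> r) /\ p) = 1 − 0.427 = 0.573
r -> q = min(1, 1 − 0.837 + 0.702) = min(1, 0.865) = 0.865
(r -> q) -> r = min(1, 1 − 0.865 + 0.837) = min(1, 0.972) = 0.972
~((r -> r) /\ p) /\ ((r -> q) -> r) = min(0.573, 0.972) = 0.573
q /\ (~((r -> r) /\ p) /\ ((r -> q) -> r)) = min(0.702, 0.573) = 0.573
~(q /\ (~((r -> r) /\ p) /\ ((r -> q) -> r))) = 1 − 0.573 = 0.427
r -> p = min(1, 1 − 0.837 + 0.427) = min(1, 0.590) = 0.590
~(r -> p) = 1 − 0.590 = 0.410
~(q /\ (~((r -> r) /\ p) /\ ((r -> q) -> r))) /\ ~(r -> p) = min(0.427, 0.410) = 0.410
~(~(q /\ (~((r -> r) /\ p) /\ ((r -> q) -> r))) /\ ~(r -> p)) = 1 − 0.410 = 0.590

0.590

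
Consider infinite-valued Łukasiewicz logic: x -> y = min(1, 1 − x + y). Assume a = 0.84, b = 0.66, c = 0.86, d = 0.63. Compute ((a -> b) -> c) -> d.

0.63

a -> b = min(1, 1 − 0.84 + 0.66) = min(1, 0.82) = 0.82
(a -> b) -> c = min(1, 1 − 0.82 + 0.86) = min(1, 1.04) = 1.00
((a -> b) -> c) -> d = min(1, 1 − 1.00 + 0.63) = min(1, 0.63) = 0.63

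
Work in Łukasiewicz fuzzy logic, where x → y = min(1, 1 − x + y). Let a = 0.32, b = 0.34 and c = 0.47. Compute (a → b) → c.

a → b = min(1, 1 − 0.32 + 0.34) = min(1, 1.02) = 1.00
(a → b) → c = min(1, 1 − 1.00 + 0.47) = min(1, 0.47) = 0.47

0.47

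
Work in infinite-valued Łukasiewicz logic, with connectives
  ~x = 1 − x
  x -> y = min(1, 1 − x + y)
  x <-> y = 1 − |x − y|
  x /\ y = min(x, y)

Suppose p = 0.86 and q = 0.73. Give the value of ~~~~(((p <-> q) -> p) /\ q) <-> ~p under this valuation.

p <-> q = 1 − |0.86 − 0.73| = 1 − 0.13 = 0.87
(p <-> q) -> p = min(1, 1 − 0.87 + 0.86) = min(1, 0.99) = 0.99
((p <-> q) -> p) /\ q = min(0.99, 0.73) = 0.73
~(((p <-> q) -> p) /\ q) = 1 − 0.73 = 0.27
~~(((p <-> q) -> p) /\ q) = 1 − 0.27 = 0.73
~~~(((p <-> q) -> p) /\ q) = 1 − 0.73 = 0.27
~~~~(((p <-> q) -> p) /\ q) = 1 − 0.27 = 0.73
~p = 1 − 0.86 = 0.14
~~~~(((p <-> q) -> p) /\ q) <-> ~p = 1 − |0.73 − 0.14| = 1 − 0.59 = 0.41

0.41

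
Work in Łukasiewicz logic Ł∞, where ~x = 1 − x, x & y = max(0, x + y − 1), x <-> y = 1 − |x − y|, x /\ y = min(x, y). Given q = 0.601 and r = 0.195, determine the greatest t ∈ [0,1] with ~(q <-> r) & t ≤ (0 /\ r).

0.594

q <-> r = 1 − |0.601 − 0.195| = 1 − 0.406 = 0.594
~(q <-> r) = 1 − 0.594 = 0.406
So the left factor is ~(q <-> r) = 0.406.
0 /\ r = min(0.000, 0.195) = 0.000
So the right-hand bound is 0 /\ r = 0.000.
The residuum of the Łukasiewicz t-norm gives the supremum: min(1, 1 − 0.406 + 0.000).
1 − 0.406 + 0.000 = 0.594, so t = min(1, 0.594) = 0.594.
Check: 0.406 & 0.594 = max(0, 0.000) = 0.000 ≤ 0.000.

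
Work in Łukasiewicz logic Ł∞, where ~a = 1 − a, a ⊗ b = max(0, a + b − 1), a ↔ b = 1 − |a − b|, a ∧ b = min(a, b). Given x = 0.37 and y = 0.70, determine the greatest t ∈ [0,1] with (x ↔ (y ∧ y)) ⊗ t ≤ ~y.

y ∧ y = min(0.70, 0.70) = 0.70
x ↔ (y ∧ y) = 1 − |0.37 − 0.70| = 1 − 0.33 = 0.67
So the left factor is x ↔ (y ∧ y) = 0.67.
~y = 1 − 0.70 = 0.30
So the right-hand bound is ~y = 0.30.
The residuum of the Łukasiewicz t-norm gives the supremum: min(1, 1 − 0.67 + 0.30).
1 − 0.67 + 0.30 = 0.63, so t = min(1, 0.63) = 0.63.
Check: 0.67 ⊗ 0.63 = max(0, 0.30) = 0.30 ≤ 0.30.

0.63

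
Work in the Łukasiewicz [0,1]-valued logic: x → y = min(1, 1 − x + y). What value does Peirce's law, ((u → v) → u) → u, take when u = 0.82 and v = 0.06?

0.82

u → v = min(1, 1 − 0.82 + 0.06) = min(1, 0.24) = 0.24
(u → v) → u = min(1, 1 − 0.24 + 0.82) = min(1, 1.58) = 1.00
((u → v) → u) → u = min(1, 1 − 1.00 + 0.82) = min(1, 0.82) = 0.82
(The value 0.82 < 1 shows this instance is not satisfied; not a Ł∞-tautology in general.)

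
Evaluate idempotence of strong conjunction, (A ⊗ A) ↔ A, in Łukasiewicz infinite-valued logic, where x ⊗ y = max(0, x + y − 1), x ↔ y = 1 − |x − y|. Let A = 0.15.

A ⊗ A = max(0, 0.15 + 0.15 − 1) = max(0, -0.70) = 0.00
(A ⊗ A) ↔ A = 1 − |0.00 − 0.15| = 1 − 0.15 = 0.85
(The value 0.85 < 1 shows this instance is not satisfied; fails in Ł∞ since a ⊗ a = max(0, 2a−1) ≠ a in general.)

0.85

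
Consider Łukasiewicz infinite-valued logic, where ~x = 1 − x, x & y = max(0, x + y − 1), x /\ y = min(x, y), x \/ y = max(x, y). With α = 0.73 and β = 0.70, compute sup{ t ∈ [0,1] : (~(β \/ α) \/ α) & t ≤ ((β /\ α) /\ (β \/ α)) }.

0.97

β \/ α = max(0.70, 0.73) = 0.73
~(β \/ α) = 1 − 0.73 = 0.27
~(β \/ α) \/ α = max(0.27, 0.73) = 0.73
So the left factor is ~(β \/ α) \/ α = 0.73.
β /\ α = min(0.70, 0.73) = 0.70
(β /\ α) /\ (β \/ α) = min(0.70, 0.73) = 0.70
So the right-hand bound is (β /\ α) /\ (β \/ α) = 0.70.
The residuum of the Łukasiewicz t-norm gives the supremum: min(1, 1 − 0.73 + 0.70).
1 − 0.73 + 0.70 = 0.97, so t = min(1, 0.97) = 0.97.
Check: 0.73 & 0.97 = max(0, 0.70) = 0.70 ≤ 0.70.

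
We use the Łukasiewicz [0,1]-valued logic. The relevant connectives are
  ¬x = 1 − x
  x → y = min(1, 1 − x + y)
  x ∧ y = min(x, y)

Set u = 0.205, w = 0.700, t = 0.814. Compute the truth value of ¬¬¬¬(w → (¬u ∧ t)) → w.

0.700

¬u = 1 − 0.205 = 0.795
¬u ∧ t = min(0.795, 0.814) = 0.795
w → (¬u ∧ t) = min(1, 1 − 0.700 + 0.795) = min(1, 1.095) = 1.000
¬(w → (¬u ∧ t)) = 1 − 1.000 = 0.000
¬¬(w → (¬u ∧ t)) = 1 − 0.000 = 1.000
¬¬¬(w → (¬u ∧ t)) = 1 − 1.000 = 0.000
¬¬¬¬(w → (¬u ∧ t)) = 1 − 0.000 = 1.000
¬¬¬¬(w → (¬u ∧ t)) → w = min(1, 1 − 1.000 + 0.700) = min(1, 0.700) = 0.700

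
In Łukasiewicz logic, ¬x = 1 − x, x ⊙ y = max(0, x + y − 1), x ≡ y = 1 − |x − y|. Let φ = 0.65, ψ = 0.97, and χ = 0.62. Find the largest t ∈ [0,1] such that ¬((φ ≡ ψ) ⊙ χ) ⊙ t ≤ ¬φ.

0.65

φ ≡ ψ = 1 − |0.65 − 0.97| = 1 − 0.32 = 0.68
(φ ≡ ψ) ⊙ χ = max(0, 0.68 + 0.62 − 1) = max(0, 0.30) = 0.30
¬((φ ≡ ψ) ⊙ χ) = 1 − 0.30 = 0.70
So the left factor is ¬((φ ≡ ψ) ⊙ χ) = 0.70.
¬φ = 1 − 0.65 = 0.35
So the right-hand bound is ¬φ = 0.35.
The residuum of the Łukasiewicz t-norm gives the supremum: min(1, 1 − 0.70 + 0.35).
1 − 0.70 + 0.35 = 0.65, so t = min(1, 0.65) = 0.65.
Check: 0.70 ⊙ 0.65 = max(0, 0.35) = 0.35 ≤ 0.35.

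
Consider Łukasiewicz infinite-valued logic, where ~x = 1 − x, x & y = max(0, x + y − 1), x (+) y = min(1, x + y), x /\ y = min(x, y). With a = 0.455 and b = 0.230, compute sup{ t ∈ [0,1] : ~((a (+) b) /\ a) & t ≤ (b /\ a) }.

0.685

a (+) b = min(1, 0.455 + 0.230) = min(1, 0.685) = 0.685
(a (+) b) /\ a = min(0.685, 0.455) = 0.455
~((a (+) b) /\ a) = 1 − 0.455 = 0.545
So the left factor is ~((a (+) b) /\ a) = 0.545.
b /\ a = min(0.230, 0.455) = 0.230
So the right-hand bound is b /\ a = 0.230.
The residuum of the Łukasiewicz t-norm gives the supremum: min(1, 1 − 0.545 + 0.230).
1 − 0.545 + 0.230 = 0.685, so t = min(1, 0.685) = 0.685.
Check: 0.545 & 0.685 = max(0, 0.230) = 0.230 ≤ 0.230.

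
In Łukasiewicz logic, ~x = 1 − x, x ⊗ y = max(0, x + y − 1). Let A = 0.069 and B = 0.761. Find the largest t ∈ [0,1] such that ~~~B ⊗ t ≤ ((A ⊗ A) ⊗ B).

~B = 1 − 0.761 = 0.239
~~B = 1 − 0.239 = 0.761
~~~B = 1 − 0.761 = 0.239
So the left factor is ~~~B = 0.239.
A ⊗ A = max(0, 0.069 + 0.069 − 1) = max(0, -0.862) = 0.000
(A ⊗ A) ⊗ B = max(0, 0.000 + 0.761 − 1) = max(0, -0.239) = 0.000
So the right-hand bound is (A ⊗ A) ⊗ B = 0.000.
The residuum of the Łukasiewicz t-norm gives the supremum: min(1, 1 − 0.239 + 0.000).
1 − 0.239 + 0.000 = 0.761, so t = min(1, 0.761) = 0.761.
Check: 0.239 ⊗ 0.761 = max(0, 0.000) = 0.000 ≤ 0.000.

0.761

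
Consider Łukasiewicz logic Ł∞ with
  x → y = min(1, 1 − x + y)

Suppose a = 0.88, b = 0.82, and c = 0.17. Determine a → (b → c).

b → c = min(1, 1 − 0.82 + 0.17) = min(1, 0.35) = 0.35
a → (b → c) = min(1, 1 − 0.88 + 0.35) = min(1, 0.47) = 0.47

0.47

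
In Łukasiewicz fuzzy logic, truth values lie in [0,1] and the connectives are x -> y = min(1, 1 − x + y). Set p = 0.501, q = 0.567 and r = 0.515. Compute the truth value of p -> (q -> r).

q -> r = min(1, 1 − 0.567 + 0.515) = min(1, 0.948) = 0.948
p -> (q -> r) = min(1, 1 − 0.501 + 0.948) = min(1, 1.447) = 1.000

1.000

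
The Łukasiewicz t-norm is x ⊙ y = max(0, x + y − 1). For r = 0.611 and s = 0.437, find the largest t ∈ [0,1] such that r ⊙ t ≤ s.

The residuum of the Łukasiewicz t-norm gives the supremum: min(1, 1 − 0.611 + 0.437).
1 − 0.611 + 0.437 = 0.826, so t = min(1, 0.826) = 0.826.
Check: 0.611 ⊙ 0.826 = max(0, 0.437) = 0.437 ≤ 0.437.

0.826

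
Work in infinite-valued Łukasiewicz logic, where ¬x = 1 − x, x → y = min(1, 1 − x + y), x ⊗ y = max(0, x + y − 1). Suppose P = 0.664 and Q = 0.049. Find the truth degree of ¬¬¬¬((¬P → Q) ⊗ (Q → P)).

¬P = 1 − 0.664 = 0.336
¬P → Q = min(1, 1 − 0.336 + 0.049) = min(1, 0.713) = 0.713
Q → P = min(1, 1 − 0.049 + 0.664) = min(1, 1.615) = 1.000
(¬P → Q) ⊗ (Q → P) = max(0, 0.713 + 1.000 − 1) = max(0, 0.713) = 0.713
¬((¬P → Q) ⊗ (Q → P)) = 1 − 0.713 = 0.287
¬¬((¬P → Q) ⊗ (Q → P)) = 1 − 0.287 = 0.713
¬¬¬((¬P → Q) ⊗ (Q → P)) = 1 − 0.713 = 0.287
¬¬¬¬((¬P → Q) ⊗ (Q → P)) = 1 − 0.287 = 0.713

0.713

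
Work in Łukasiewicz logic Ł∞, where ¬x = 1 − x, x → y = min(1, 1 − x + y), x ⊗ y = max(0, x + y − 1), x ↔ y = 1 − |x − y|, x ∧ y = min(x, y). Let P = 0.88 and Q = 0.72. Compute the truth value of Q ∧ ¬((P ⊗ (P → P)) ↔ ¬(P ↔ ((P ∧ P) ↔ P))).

0.72

P → P = min(1, 1 − 0.88 + 0.88) = min(1, 1.00) = 1.00
P ⊗ (P → P) = max(0, 0.88 + 1.00 − 1) = max(0, 0.88) = 0.88
P ∧ P = min(0.88, 0.88) = 0.88
(P ∧ P) ↔ P = 1 − |0.88 − 0.88| = 1 − 0.00 = 1.00
P ↔ ((P ∧ P) ↔ P) = 1 − |0.88 − 1.00| = 1 − 0.12 = 0.88
¬(P ↔ ((P ∧ P) ↔ P)) = 1 − 0.88 = 0.12
(P ⊗ (P → P)) ↔ ¬(P ↔ ((P ∧ P) ↔ P)) = 1 − |0.88 − 0.12| = 1 − 0.76 = 0.24
¬((P ⊗ (P → P)) ↔ ¬(P ↔ ((P ∧ P) ↔ P))) = 1 − 0.24 = 0.76
Q ∧ ¬((P ⊗ (P → P)) ↔ ¬(P ↔ ((P ∧ P) ↔ P))) = min(0.72, 0.76) = 0.72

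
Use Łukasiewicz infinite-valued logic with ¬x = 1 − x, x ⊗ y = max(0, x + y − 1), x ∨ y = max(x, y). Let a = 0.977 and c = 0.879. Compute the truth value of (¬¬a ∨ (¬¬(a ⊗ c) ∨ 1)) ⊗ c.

0.879

¬a = 1 − 0.977 = 0.023
¬¬a = 1 − 0.023 = 0.977
a ⊗ c = max(0, 0.977 + 0.879 − 1) = max(0, 0.856) = 0.856
¬(a ⊗ c) = 1 − 0.856 = 0.144
¬¬(a ⊗ c) = 1 − 0.144 = 0.856
¬¬(a ⊗ c) ∨ 1 = max(0.856, 1.000) = 1.000
¬¬a ∨ (¬¬(a ⊗ c) ∨ 1) = max(0.977, 1.000) = 1.000
(¬¬a ∨ (¬¬(a ⊗ c) ∨ 1)) ⊗ c = max(0, 1.000 + 0.879 − 1) = max(0, 0.879) = 0.879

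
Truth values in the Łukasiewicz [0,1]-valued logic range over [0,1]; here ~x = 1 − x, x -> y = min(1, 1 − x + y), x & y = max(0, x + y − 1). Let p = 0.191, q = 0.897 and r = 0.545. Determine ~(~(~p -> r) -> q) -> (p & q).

1.000

~p = 1 − 0.191 = 0.809
~p -> r = min(1, 1 − 0.809 + 0.545) = min(1, 0.736) = 0.736
~(~p -> r) = 1 − 0.736 = 0.264
~(~p -> r) -> q = min(1, 1 − 0.264 + 0.897) = min(1, 1.633) = 1.000
~(~(~p -> r) -> q) = 1 − 1.000 = 0.000
p & q = max(0, 0.191 + 0.897 − 1) = max(0, 0.088) = 0.088
~(~(~p -> r) -> q) -> (p & q) = min(1, 1 − 0.000 + 0.088) = min(1, 1.088) = 1.000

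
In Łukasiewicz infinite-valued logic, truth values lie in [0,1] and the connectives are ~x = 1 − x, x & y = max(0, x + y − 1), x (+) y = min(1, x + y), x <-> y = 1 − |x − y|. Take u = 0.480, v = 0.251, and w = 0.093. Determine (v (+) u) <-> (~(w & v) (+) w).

v (+) u = min(1, 0.251 + 0.480) = min(1, 0.731) = 0.731
w & v = max(0, 0.093 + 0.251 − 1) = max(0, -0.656) = 0.000
~(w & v) = 1 − 0.000 = 1.000
~(w & v) (+) w = min(1, 1.000 + 0.093) = min(1, 1.093) = 1.000
(v (+) u) <-> (~(w & v) (+) w) = 1 − |0.731 − 1.000| = 1 − 0.269 = 0.731

0.731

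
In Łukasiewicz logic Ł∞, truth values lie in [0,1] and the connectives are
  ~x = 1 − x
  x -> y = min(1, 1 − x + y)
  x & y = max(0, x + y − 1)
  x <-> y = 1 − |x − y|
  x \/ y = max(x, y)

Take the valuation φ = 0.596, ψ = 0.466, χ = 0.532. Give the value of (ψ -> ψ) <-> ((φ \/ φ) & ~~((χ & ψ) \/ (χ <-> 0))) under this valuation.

ψ -> ψ = min(1, 1 − 0.466 + 0.466) = min(1, 1.000) = 1.000
φ \/ φ = max(0.596, 0.596) = 0.596
χ & ψ = max(0, 0.532 + 0.466 − 1) = max(0, -0.002) = 0.000
χ <-> 0 = 1 − |0.532 − 0.000| = 1 − 0.532 = 0.468
(χ & ψ) \/ (χ <-> 0) = max(0.000, 0.468) = 0.468
~((χ & ψ) \/ (χ <-> 0)) = 1 − 0.468 = 0.532
~~((χ & ψ) \/ (χ <-> 0)) = 1 − 0.532 = 0.468
(φ \/ φ) & ~~((χ & ψ) \/ (χ <-> 0)) = max(0, 0.596 + 0.468 − 1) = max(0, 0.064) = 0.064
(ψ -> ψ) <-> ((φ \/ φ) & ~~((χ & ψ) \/ (χ <-> 0))) = 1 − |1.000 − 0.064| = 1 − 0.936 = 0.064

0.064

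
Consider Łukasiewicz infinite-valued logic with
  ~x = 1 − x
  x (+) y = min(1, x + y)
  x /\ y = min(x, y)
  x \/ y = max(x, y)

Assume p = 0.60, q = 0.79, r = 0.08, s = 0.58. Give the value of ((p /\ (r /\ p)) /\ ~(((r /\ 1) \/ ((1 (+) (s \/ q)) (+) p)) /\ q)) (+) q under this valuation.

r /\ p = min(0.08, 0.60) = 0.08
p /\ (r /\ p) = min(0.60, 0.08) = 0.08
r /\ 1 = min(0.08, 1.00) = 0.08
s \/ q = max(0.58, 0.79) = 0.79
1 (+) (s \/ q) = min(1, 1.00 + 0.79) = min(1, 1.79) = 1.00
(1 (+) (s \/ q)) (+) p = min(1, 1.00 + 0.60) = min(1, 1.60) = 1.00
(r /\ 1) \/ ((1 (+) (s \/ q)) (+) p) = max(0.08, 1.00) = 1.00
((r /\ 1) \/ ((1 (+) (s \/ q)) (+) p)) /\ q = min(1.00, 0.79) = 0.79
~(((r /\ 1) \/ ((1 (+) (s \/ q)) (+) p)) /\ q) = 1 − 0.79 = 0.21
(p /\ (r /\ p)) /\ ~(((r /\ 1) \/ ((1 (+) (s \/ q)) (+) p)) /\ q) = min(0.08, 0.21) = 0.08
((p /\ (r /\ p)) /\ ~(((r /\ 1) \/ ((1 (+) (s \/ q)) (+) p)) /\ q)) (+) q = min(1, 0.08 + 0.79) = min(1, 0.87) = 0.87

0.87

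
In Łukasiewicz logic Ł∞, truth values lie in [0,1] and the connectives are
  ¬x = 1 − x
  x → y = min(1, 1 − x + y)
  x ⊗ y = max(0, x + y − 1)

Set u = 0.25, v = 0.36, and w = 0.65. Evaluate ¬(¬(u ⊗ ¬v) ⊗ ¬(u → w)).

¬v = 1 − 0.36 = 0.64
u ⊗ ¬v = max(0, 0.25 + 0.64 − 1) = max(0, -0.11) = 0.00
¬(u ⊗ ¬v) = 1 − 0.00 = 1.00
u → w = min(1, 1 − 0.25 + 0.65) = min(1, 1.40) = 1.00
¬(u → w) = 1 − 1.00 = 0.00
¬(u ⊗ ¬v) ⊗ ¬(u → w) = max(0, 1.00 + 0.00 − 1) = max(0, 0.00) = 0.00
¬(¬(u ⊗ ¬v) ⊗ ¬(u → w)) = 1 − 0.00 = 1.00

1.00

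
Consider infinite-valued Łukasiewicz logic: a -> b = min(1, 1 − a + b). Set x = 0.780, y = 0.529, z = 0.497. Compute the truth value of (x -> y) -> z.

0.748

x -> y = min(1, 1 − 0.780 + 0.529) = min(1, 0.749) = 0.749
(x -> y) -> z = min(1, 1 − 0.749 + 0.497) = min(1, 0.748) = 0.748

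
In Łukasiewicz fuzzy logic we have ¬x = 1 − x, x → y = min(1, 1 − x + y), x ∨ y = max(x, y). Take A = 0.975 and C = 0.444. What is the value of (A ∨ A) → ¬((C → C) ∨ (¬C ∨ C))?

A ∨ A = max(0.975, 0.975) = 0.975
C → C = min(1, 1 − 0.444 + 0.444) = min(1, 1.000) = 1.000
¬C = 1 − 0.444 = 0.556
¬C ∨ C = max(0.556, 0.444) = 0.556
(C → C) ∨ (¬C ∨ C) = max(1.000, 0.556) = 1.000
¬((C → C) ∨ (¬C ∨ C)) = 1 − 1.000 = 0.000
(A ∨ A) → ¬((C → C) ∨ (¬C ∨ C)) = min(1, 1 − 0.975 + 0.000) = min(1, 0.025) = 0.025

0.025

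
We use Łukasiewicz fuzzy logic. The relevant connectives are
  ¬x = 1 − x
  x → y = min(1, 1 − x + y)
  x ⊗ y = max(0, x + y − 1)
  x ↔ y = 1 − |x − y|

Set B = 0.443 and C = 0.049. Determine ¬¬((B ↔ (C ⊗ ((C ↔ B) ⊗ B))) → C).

0.492

C ↔ B = 1 − |0.049 − 0.443| = 1 − 0.394 = 0.606
(C ↔ B) ⊗ B = max(0, 0.606 + 0.443 − 1) = max(0, 0.049) = 0.049
C ⊗ ((C ↔ B) ⊗ B) = max(0, 0.049 + 0.049 − 1) = max(0, -0.902) = 0.000
B ↔ (C ⊗ ((C ↔ B) ⊗ B)) = 1 − |0.443 − 0.000| = 1 − 0.443 = 0.557
(B ↔ (C ⊗ ((C ↔ B) ⊗ B))) → C = min(1, 1 − 0.557 + 0.049) = min(1, 0.492) = 0.492
¬((B ↔ (C ⊗ ((C ↔ B) ⊗ B))) → C) = 1 − 0.492 = 0.508
¬¬((B ↔ (C ⊗ ((C ↔ B) ⊗ B))) → C) = 1 − 0.508 = 0.492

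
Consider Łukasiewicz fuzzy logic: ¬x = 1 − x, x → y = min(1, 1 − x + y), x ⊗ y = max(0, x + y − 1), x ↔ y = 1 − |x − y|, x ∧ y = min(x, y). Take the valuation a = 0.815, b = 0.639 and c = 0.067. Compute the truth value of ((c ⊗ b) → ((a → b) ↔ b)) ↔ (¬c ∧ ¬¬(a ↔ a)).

0.933

c ⊗ b = max(0, 0.067 + 0.639 − 1) = max(0, -0.294) = 0.000
a → b = min(1, 1 − 0.815 + 0.639) = min(1, 0.824) = 0.824
(a → b) ↔ b = 1 − |0.824 − 0.639| = 1 − 0.185 = 0.815
(c ⊗ b) → ((a → b) ↔ b) = min(1, 1 − 0.000 + 0.815) = min(1, 1.815) = 1.000
¬c = 1 − 0.067 = 0.933
a ↔ a = 1 − |0.815 − 0.815| = 1 − 0.000 = 1.000
¬(a ↔ a) = 1 − 1.000 = 0.000
¬¬(a ↔ a) = 1 − 0.000 = 1.000
¬c ∧ ¬¬(a ↔ a) = min(0.933, 1.000) = 0.933
((c ⊗ b) → ((a → b) ↔ b)) ↔ (¬c ∧ ¬¬(a ↔ a)) = 1 − |1.000 − 0.933| = 1 − 0.067 = 0.933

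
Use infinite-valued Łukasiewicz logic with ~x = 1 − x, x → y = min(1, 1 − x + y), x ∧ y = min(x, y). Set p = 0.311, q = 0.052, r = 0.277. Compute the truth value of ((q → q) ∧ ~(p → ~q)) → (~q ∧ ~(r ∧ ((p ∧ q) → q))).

1.000

q → q = min(1, 1 − 0.052 + 0.052) = min(1, 1.000) = 1.000
~q = 1 − 0.052 = 0.948
p → ~q = min(1, 1 − 0.311 + 0.948) = min(1, 1.637) = 1.000
~(p → ~q) = 1 − 1.000 = 0.000
(q → q) ∧ ~(p → ~q) = min(1.000, 0.000) = 0.000
p ∧ q = min(0.311, 0.052) = 0.052
(p ∧ q) → q = min(1, 1 − 0.052 + 0.052) = min(1, 1.000) = 1.000
r ∧ ((p ∧ q) → q) = min(0.277, 1.000) = 0.277
~(r ∧ ((p ∧ q) → q)) = 1 − 0.277 = 0.723
~q ∧ ~(r ∧ ((p ∧ q) → q)) = min(0.948, 0.723) = 0.723
((q → q) ∧ ~(p → ~q)) → (~q ∧ ~(r ∧ ((p ∧ q) → q))) = min(1, 1 − 0.000 + 0.723) = min(1, 1.723) = 1.000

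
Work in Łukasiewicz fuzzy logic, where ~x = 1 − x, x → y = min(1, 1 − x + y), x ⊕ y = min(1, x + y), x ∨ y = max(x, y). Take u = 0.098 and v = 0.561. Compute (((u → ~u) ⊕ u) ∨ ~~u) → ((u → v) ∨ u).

1.000

~u = 1 − 0.098 = 0.902
u → ~u = min(1, 1 − 0.098 + 0.902) = min(1, 1.804) = 1.000
(u → ~u) ⊕ u = min(1, 1.000 + 0.098) = min(1, 1.098) = 1.000
~~u = 1 − 0.902 = 0.098
((u → ~u) ⊕ u) ∨ ~~u = max(1.000, 0.098) = 1.000
u → v = min(1, 1 − 0.098 + 0.561) = min(1, 1.463) = 1.000
(u → v) ∨ u = max(1.000, 0.098) = 1.000
(((u → ~u) ⊕ u) ∨ ~~u) → ((u → v) ∨ u) = min(1, 1 − 1.000 + 1.000) = min(1, 1.000) = 1.000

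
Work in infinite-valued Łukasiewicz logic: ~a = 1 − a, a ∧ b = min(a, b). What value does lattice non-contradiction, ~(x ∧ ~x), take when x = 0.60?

0.60

~x = 1 − 0.60 = 0.40
x ∧ ~x = min(0.60, 0.40) = 0.40
~(x ∧ ~x) = 1 − 0.40 = 0.60
(The value 0.60 < 1 shows this instance is not satisfied; not a Ł∞-tautology — its value is 1 − min(a, 1−a).)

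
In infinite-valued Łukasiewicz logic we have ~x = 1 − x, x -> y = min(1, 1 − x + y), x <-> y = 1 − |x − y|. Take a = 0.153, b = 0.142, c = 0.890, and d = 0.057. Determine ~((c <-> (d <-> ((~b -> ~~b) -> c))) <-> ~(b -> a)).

0.167

~b = 1 − 0.142 = 0.858
~~b = 1 − 0.858 = 0.142
~b -> ~~b = min(1, 1 − 0.858 + 0.142) = min(1, 0.284) = 0.284
(~b -> ~~b) -> c = min(1, 1 − 0.284 + 0.890) = min(1, 1.606) = 1.000
d <-> ((~b -> ~~b) -> c) = 1 − |0.057 − 1.000| = 1 − 0.943 = 0.057
c <-> (d <-> ((~b -> ~~b) -> c)) = 1 − |0.890 − 0.057| = 1 − 0.833 = 0.167
b -> a = min(1, 1 − 0.142 + 0.153) = min(1, 1.011) = 1.000
~(b -> a) = 1 − 1.000 = 0.000
(c <-> (d <-> ((~b -> ~~b) -> c))) <-> ~(b -> a) = 1 − |0.167 − 0.000| = 1 − 0.167 = 0.833
~((c <-> (d <-> ((~b -> ~~b) -> c))) <-> ~(b -> a)) = 1 − 0.833 = 0.167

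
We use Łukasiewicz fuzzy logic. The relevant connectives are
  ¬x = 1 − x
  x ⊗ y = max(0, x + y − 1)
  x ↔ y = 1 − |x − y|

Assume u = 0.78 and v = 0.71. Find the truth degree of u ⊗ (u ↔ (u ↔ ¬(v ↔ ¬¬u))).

0.29

¬u = 1 − 0.78 = 0.22
¬¬u = 1 − 0.22 = 0.78
v ↔ ¬¬u = 1 − |0.71 − 0.78| = 1 − 0.07 = 0.93
¬(v ↔ ¬¬u) = 1 − 0.93 = 0.07
u ↔ ¬(v ↔ ¬¬u) = 1 − |0.78 − 0.07| = 1 − 0.71 = 0.29
u ↔ (u ↔ ¬(v ↔ ¬¬u)) = 1 − |0.78 − 0.29| = 1 − 0.49 = 0.51
u ⊗ (u ↔ (u ↔ ¬(v ↔ ¬¬u))) = max(0, 0.78 + 0.51 − 1) = max(0, 0.29) = 0.29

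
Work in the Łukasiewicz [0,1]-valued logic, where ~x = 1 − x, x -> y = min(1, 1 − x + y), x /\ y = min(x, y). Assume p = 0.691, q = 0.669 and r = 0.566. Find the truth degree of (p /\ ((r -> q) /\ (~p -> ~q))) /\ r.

0.566

r -> q = min(1, 1 − 0.566 + 0.669) = min(1, 1.103) = 1.000
~p = 1 − 0.691 = 0.309
~q = 1 − 0.669 = 0.331
~p -> ~q = min(1, 1 − 0.309 + 0.331) = min(1, 1.022) = 1.000
(r -> q) /\ (~p -> ~q) = min(1.000, 1.000) = 1.000
p /\ ((r -> q) /\ (~p -> ~q)) = min(0.691, 1.000) = 0.691
(p /\ ((r -> q) /\ (~p -> ~q))) /\ r = min(0.691, 0.566) = 0.566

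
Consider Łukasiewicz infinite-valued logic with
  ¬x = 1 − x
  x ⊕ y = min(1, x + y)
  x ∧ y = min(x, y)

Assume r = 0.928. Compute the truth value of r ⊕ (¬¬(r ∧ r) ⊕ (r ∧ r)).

r ∧ r = min(0.928, 0.928) = 0.928
¬(r ∧ r) = 1 − 0.928 = 0.072
¬¬(r ∧ r) = 1 − 0.072 = 0.928
¬¬(r ∧ r) ⊕ (r ∧ r) = min(1, 0.928 + 0.928) = min(1, 1.856) = 1.000
r ⊕ (¬¬(r ∧ r) ⊕ (r ∧ r)) = min(1, 0.928 + 1.000) = min(1, 1.928) = 1.000

1.000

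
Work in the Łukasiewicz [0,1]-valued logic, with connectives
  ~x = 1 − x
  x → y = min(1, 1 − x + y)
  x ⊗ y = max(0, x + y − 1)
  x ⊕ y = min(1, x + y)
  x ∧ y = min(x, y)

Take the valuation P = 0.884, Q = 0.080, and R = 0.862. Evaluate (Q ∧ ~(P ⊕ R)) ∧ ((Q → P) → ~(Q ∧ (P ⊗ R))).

0.000

P ⊕ R = min(1, 0.884 + 0.862) = min(1, 1.746) = 1.000
~(P ⊕ R) = 1 − 1.000 = 0.000
Q ∧ ~(P ⊕ R) = min(0.080, 0.000) = 0.000
Q → P = min(1, 1 − 0.080 + 0.884) = min(1, 1.804) = 1.000
P ⊗ R = max(0, 0.884 + 0.862 − 1) = max(0, 0.746) = 0.746
Q ∧ (P ⊗ R) = min(0.080, 0.746) = 0.080
~(Q ∧ (P ⊗ R)) = 1 − 0.080 = 0.920
(Q → P) → ~(Q ∧ (P ⊗ R)) = min(1, 1 − 1.000 + 0.920) = min(1, 0.920) = 0.920
(Q ∧ ~(P ⊕ R)) ∧ ((Q → P) → ~(Q ∧ (P ⊗ R))) = min(0.000, 0.920) = 0.000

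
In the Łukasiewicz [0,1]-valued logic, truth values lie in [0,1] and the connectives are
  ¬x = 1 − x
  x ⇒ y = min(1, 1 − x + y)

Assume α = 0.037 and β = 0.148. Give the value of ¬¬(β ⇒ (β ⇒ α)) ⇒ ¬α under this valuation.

β ⇒ α = min(1, 1 − 0.148 + 0.037) = min(1, 0.889) = 0.889
β ⇒ (β ⇒ α) = min(1, 1 − 0.148 + 0.889) = min(1, 1.741) = 1.000
¬(β ⇒ (β ⇒ α)) = 1 − 1.000 = 0.000
¬¬(β ⇒ (β ⇒ α)) = 1 − 0.000 = 1.000
¬α = 1 − 0.037 = 0.963
¬¬(β ⇒ (β ⇒ α)) ⇒ ¬α = min(1, 1 − 1.000 + 0.963) = min(1, 0.963) = 0.963

0.963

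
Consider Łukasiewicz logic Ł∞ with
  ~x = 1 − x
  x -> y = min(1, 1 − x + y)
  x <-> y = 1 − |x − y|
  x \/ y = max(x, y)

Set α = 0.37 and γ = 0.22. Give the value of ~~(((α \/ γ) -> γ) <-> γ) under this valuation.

0.37

α \/ γ = max(0.37, 0.22) = 0.37
(α \/ γ) -> γ = min(1, 1 − 0.37 + 0.22) = min(1, 0.85) = 0.85
((α \/ γ) -> γ) <-> γ = 1 − |0.85 − 0.22| = 1 − 0.63 = 0.37
~(((α \/ γ) -> γ) <-> γ) = 1 − 0.37 = 0.63
~~(((α \/ γ) -> γ) <-> γ) = 1 − 0.63 = 0.37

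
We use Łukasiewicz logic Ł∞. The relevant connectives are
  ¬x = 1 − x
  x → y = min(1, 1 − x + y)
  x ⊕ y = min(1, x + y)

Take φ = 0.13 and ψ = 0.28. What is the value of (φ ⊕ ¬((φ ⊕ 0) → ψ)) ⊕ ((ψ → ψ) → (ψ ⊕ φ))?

φ ⊕ 0 = min(1, 0.13 + 0.00) = min(1, 0.13) = 0.13
(φ ⊕ 0) → ψ = min(1, 1 − 0.13 + 0.28) = min(1, 1.15) = 1.00
¬((φ ⊕ 0) → ψ) = 1 − 1.00 = 0.00
φ ⊕ ¬((φ ⊕ 0) → ψ) = min(1, 0.13 + 0.00) = min(1, 0.13) = 0.13
ψ → ψ = min(1, 1 − 0.28 + 0.28) = min(1, 1.00) = 1.00
ψ ⊕ φ = min(1, 0.28 + 0.13) = min(1, 0.41) = 0.41
(ψ → ψ) → (ψ ⊕ φ) = min(1, 1 − 1.00 + 0.41) = min(1, 0.41) = 0.41
(φ ⊕ ¬((φ ⊕ 0) → ψ)) ⊕ ((ψ → ψ) → (ψ ⊕ φ)) = min(1, 0.13 + 0.41) = min(1, 0.54) = 0.54

0.54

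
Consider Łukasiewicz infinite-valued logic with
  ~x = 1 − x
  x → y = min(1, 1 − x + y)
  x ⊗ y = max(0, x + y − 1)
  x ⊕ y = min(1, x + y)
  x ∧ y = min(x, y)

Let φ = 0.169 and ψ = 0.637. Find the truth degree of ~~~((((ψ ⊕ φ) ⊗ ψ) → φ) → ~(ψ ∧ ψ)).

0.363

ψ ⊕ φ = min(1, 0.637 + 0.169) = min(1, 0.806) = 0.806
(ψ ⊕ φ) ⊗ ψ = max(0, 0.806 + 0.637 − 1) = max(0, 0.443) = 0.443
((ψ ⊕ φ) ⊗ ψ) → φ = min(1, 1 − 0.443 + 0.169) = min(1, 0.726) = 0.726
ψ ∧ ψ = min(0.637, 0.637) = 0.637
~(ψ ∧ ψ) = 1 − 0.637 = 0.363
(((ψ ⊕ φ) ⊗ ψ) → φ) → ~(ψ ∧ ψ) = min(1, 1 − 0.726 + 0.363) = min(1, 0.637) = 0.637
~((((ψ ⊕ φ) ⊗ ψ) → φ) → ~(ψ ∧ ψ)) = 1 − 0.637 = 0.363
~~((((ψ ⊕ φ) ⊗ ψ) → φ) → ~(ψ ∧ ψ)) = 1 − 0.363 = 0.637
~~~((((ψ ⊕ φ) ⊗ ψ) → φ) → ~(ψ ∧ ψ)) = 1 − 0.637 = 0.363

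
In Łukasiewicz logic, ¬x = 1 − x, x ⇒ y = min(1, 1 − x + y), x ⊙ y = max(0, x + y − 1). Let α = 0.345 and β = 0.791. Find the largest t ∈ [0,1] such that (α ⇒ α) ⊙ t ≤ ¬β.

α ⇒ α = min(1, 1 − 0.345 + 0.345) = min(1, 1.000) = 1.000
So the left factor is α ⇒ α = 1.000.
¬β = 1 − 0.791 = 0.209
So the right-hand bound is ¬β = 0.209.
The residuum of the Łukasiewicz t-norm gives the supremum: min(1, 1 − 1.000 + 0.209).
1 − 1.000 + 0.209 = 0.209, so t = min(1, 0.209) = 0.209.
Check: 1.000 ⊙ 0.209 = max(0, 0.209) = 0.209 ≤ 0.209.

0.209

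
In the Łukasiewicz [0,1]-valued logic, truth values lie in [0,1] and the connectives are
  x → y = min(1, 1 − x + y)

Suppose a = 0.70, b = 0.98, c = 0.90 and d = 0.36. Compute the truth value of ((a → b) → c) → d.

0.46

a → b = min(1, 1 − 0.70 + 0.98) = min(1, 1.28) = 1.00
(a → b) → c = min(1, 1 − 1.00 + 0.90) = min(1, 0.90) = 0.90
((a → b) → c) → d = min(1, 1 − 0.90 + 0.36) = min(1, 0.46) = 0.46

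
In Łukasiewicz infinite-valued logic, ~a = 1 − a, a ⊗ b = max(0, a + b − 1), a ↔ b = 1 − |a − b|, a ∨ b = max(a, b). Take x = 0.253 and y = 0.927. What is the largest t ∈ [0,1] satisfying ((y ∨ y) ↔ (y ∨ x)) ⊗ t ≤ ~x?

y ∨ y = max(0.927, 0.927) = 0.927
y ∨ x = max(0.927, 0.253) = 0.927
(y ∨ y) ↔ (y ∨ x) = 1 − |0.927 − 0.927| = 1 − 0.000 = 1.000
So the left factor is (y ∨ y) ↔ (y ∨ x) = 1.000.
~x = 1 − 0.253 = 0.747
So the right-hand bound is ~x = 0.747.
The residuum of the Łukasiewicz t-norm gives the supremum: min(1, 1 − 1.000 + 0.747).
1 − 1.000 + 0.747 = 0.747, so t = min(1, 0.747) = 0.747.
Check: 1.000 ⊗ 0.747 = max(0, 0.747) = 0.747 ≤ 0.747.

0.747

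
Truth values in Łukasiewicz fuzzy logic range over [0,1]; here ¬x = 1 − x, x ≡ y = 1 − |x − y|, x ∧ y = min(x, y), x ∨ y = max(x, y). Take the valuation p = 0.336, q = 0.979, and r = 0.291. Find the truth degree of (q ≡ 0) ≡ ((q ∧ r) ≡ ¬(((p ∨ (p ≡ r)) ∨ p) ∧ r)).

0.439

q ≡ 0 = 1 − |0.979 − 0.000| = 1 − 0.979 = 0.021
q ∧ r = min(0.979, 0.291) = 0.291
p ≡ r = 1 − |0.336 − 0.291| = 1 − 0.045 = 0.955
p ∨ (p ≡ r) = max(0.336, 0.955) = 0.955
(p ∨ (p ≡ r)) ∨ p = max(0.955, 0.336) = 0.955
((p ∨ (p ≡ r)) ∨ p) ∧ r = min(0.955, 0.291) = 0.291
¬(((p ∨ (p ≡ r)) ∨ p) ∧ r) = 1 − 0.291 = 0.709
(q ∧ r) ≡ ¬(((p ∨ (p ≡ r)) ∨ p) ∧ r) = 1 − |0.291 − 0.709| = 1 − 0.418 = 0.582
(q ≡ 0) ≡ ((q ∧ r) ≡ ¬(((p ∨ (p ≡ r)) ∨ p) ∧ r)) = 1 − |0.021 − 0.582| = 1 − 0.561 = 0.439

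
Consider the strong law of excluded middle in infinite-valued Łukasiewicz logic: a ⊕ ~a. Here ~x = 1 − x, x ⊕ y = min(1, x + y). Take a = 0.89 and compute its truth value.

1.00

~a = 1 − 0.89 = 0.11
a ⊕ ~a = min(1, 0.89 + 0.11) = min(1, 1.00) = 1.00
(As expected: always 1 in Ł∞ since a ⊕ (1−a) = 1.)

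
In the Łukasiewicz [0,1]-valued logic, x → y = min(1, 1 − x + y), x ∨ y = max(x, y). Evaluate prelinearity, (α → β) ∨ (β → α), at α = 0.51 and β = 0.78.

α → β = min(1, 1 − 0.51 + 0.78) = min(1, 1.27) = 1.00
β → α = min(1, 1 − 0.78 + 0.51) = min(1, 0.73) = 0.73
(α → β) ∨ (β → α) = max(1.00, 0.73) = 1.00
(As expected: a Ł∞-tautology — holds in every MV-chain.)

1.00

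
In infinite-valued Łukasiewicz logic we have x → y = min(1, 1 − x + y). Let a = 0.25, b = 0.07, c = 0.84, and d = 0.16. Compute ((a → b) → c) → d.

a → b = min(1, 1 − 0.25 + 0.07) = min(1, 0.82) = 0.82
(a → b) → c = min(1, 1 − 0.82 + 0.84) = min(1, 1.02) = 1.00
((a → b) → c) → d = min(1, 1 − 1.00 + 0.16) = min(1, 0.16) = 0.16

0.16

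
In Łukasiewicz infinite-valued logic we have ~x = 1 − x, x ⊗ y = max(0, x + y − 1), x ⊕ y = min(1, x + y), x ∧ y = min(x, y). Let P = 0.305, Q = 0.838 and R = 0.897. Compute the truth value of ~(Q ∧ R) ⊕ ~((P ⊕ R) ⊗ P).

Q ∧ R = min(0.838, 0.897) = 0.838
~(Q ∧ R) = 1 − 0.838 = 0.162
P ⊕ R = min(1, 0.305 + 0.897) = min(1, 1.202) = 1.000
(P ⊕ R) ⊗ P = max(0, 1.000 + 0.305 − 1) = max(0, 0.305) = 0.305
~((P ⊕ R) ⊗ P) = 1 − 0.305 = 0.695
~(Q ∧ R) ⊕ ~((P ⊕ R) ⊗ P) = min(1, 0.162 + 0.695) = min(1, 0.857) = 0.857

0.857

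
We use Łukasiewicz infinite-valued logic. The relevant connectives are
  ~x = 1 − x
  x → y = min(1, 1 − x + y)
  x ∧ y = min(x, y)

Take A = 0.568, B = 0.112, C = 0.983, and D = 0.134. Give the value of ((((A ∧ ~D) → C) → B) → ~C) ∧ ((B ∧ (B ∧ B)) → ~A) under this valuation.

~D = 1 − 0.134 = 0.866
A ∧ ~D = min(0.568, 0.866) = 0.568
(A ∧ ~D) → C = min(1, 1 − 0.568 + 0.983) = min(1, 1.415) = 1.000
((A ∧ ~D) → C) → B = min(1, 1 − 1.000 + 0.112) = min(1, 0.112) = 0.112
~C = 1 − 0.983 = 0.017
(((A ∧ ~D) → C) → B) → ~C = min(1, 1 − 0.112 + 0.017) = min(1, 0.905) = 0.905
B ∧ B = min(0.112, 0.112) = 0.112
B ∧ (B ∧ B) = min(0.112, 0.112) = 0.112
~A = 1 − 0.568 = 0.432
(B ∧ (B ∧ B)) → ~A = min(1, 1 − 0.112 + 0.432) = min(1, 1.320) = 1.000
((((A ∧ ~D) → C) → B) → ~C) ∧ ((B ∧ (B ∧ B)) → ~A) = min(0.905, 1.000) = 0.905

0.905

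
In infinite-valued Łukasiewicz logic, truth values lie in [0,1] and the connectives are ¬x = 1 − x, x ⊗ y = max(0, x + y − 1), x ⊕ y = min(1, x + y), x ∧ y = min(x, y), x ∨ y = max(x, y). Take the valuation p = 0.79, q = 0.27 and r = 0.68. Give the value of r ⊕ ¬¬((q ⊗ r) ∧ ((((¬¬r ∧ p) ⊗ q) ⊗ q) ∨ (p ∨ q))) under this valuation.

q ⊗ r = max(0, 0.27 + 0.68 − 1) = max(0, -0.05) = 0.00
¬r = 1 − 0.68 = 0.32
¬¬r = 1 − 0.32 = 0.68
¬¬r ∧ p = min(0.68, 0.79) = 0.68
(¬¬r ∧ p) ⊗ q = max(0, 0.68 + 0.27 − 1) = max(0, -0.05) = 0.00
((¬¬r ∧ p) ⊗ q) ⊗ q = max(0, 0.00 + 0.27 − 1) = max(0, -0.73) = 0.00
p ∨ q = max(0.79, 0.27) = 0.79
(((¬¬r ∧ p) ⊗ q) ⊗ q) ∨ (p ∨ q) = max(0.00, 0.79) = 0.79
(q ⊗ r) ∧ ((((¬¬r ∧ p) ⊗ q) ⊗ q) ∨ (p ∨ q)) = min(0.00, 0.79) = 0.00
¬((q ⊗ r) ∧ ((((¬¬r ∧ p) ⊗ q) ⊗ q) ∨ (p ∨ q))) = 1 − 0.00 = 1.00
¬¬((q ⊗ r) ∧ ((((¬¬r ∧ p) ⊗ q) ⊗ q) ∨ (p ∨ q))) = 1 − 1.00 = 0.00
r ⊕ ¬¬((q ⊗ r) ∧ ((((¬¬r ∧ p) ⊗ q) ⊗ q) ∨ (p ∨ q))) = min(1, 0.68 + 0.00) = min(1, 0.68) = 0.68

0.68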